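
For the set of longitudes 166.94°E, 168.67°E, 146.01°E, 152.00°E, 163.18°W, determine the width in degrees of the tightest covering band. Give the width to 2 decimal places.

50.81°

Sort the longitudes: -163.18°, +146.01°, +152.00°, +166.94°, +168.67°.
Eastward gaps between consecutive values (wrapping around): 309.19°, 5.99°, 14.94°, 1.73°, 28.15°.
Largest gap = 309.19° ⇒ minimal covering band is its complement: 360° − 309.19° = 50.81°.
Band runs from +146.01° eastward to -163.18°, crossing the antimeridian.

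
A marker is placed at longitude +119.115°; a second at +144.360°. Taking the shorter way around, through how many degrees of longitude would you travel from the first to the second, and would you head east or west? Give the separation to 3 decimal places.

Raw difference: 144.360 − 119.115 = 25.245°.
Normalise into (−180°, 180°]: 25.245° stays 25.245°.
Positive ⇒ the second point lies to the east; separation 25.245°.

25.245° east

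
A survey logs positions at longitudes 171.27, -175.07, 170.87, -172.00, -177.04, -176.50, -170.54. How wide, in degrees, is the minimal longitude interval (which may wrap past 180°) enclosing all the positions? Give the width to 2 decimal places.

Sort the longitudes: -177.04°, -176.50°, -175.07°, -172.00°, -170.54°, +170.87°, +171.27°.
Eastward gaps between consecutive values (wrapping around): 0.54°, 1.43°, 3.07°, 1.46°, 341.41°, 0.40°, 11.69°.
Largest gap = 341.41° ⇒ minimal covering band is its complement: 360° − 341.41° = 18.59°.
Band runs from +170.87° eastward to -170.54°, crossing the antimeridian.

18.59°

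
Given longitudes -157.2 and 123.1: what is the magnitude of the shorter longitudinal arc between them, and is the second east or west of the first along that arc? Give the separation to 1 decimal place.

79.7° west

Raw difference: 123.1 − -157.2 = 280.3°.
Normalise into (−180°, 180°]: 280.3° − 360° = -79.7°.
Negative ⇒ the second point lies to the west; separation 79.7°.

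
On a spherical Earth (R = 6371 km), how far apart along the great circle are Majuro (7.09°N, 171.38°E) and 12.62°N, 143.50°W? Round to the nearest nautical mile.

Δλ = -143.50 − 171.38 = -314.88°; wrapped into (−180°, 180°]: 45.12°.
Δφ = 12.62 − 7.09 = 5.53°.
a = sin²(Δφ/2) + cos φ₁ · cos φ₂ · sin²(Δλ/2) = 0.144861.
c = 2·atan2(√a, √(1−a)) = 0.78090 rad → d = 6371·c ≈ 4975.13 km ≈ 2686.35 nmi.

2686 nmi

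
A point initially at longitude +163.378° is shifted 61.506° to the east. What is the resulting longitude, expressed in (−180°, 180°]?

-135.116°

Start at +163.378°; shift +61.506° → +224.884°.
+224.884° lies outside (−180°, 180°]; subtract 360° → -135.116°.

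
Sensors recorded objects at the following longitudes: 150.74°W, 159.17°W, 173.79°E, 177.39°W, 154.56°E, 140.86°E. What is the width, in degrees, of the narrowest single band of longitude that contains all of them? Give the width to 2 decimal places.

Sort the longitudes: -177.39°, -159.17°, -150.74°, +140.86°, +154.56°, +173.79°.
Eastward gaps between consecutive values (wrapping around): 18.22°, 8.43°, 291.60°, 13.70°, 19.23°, 8.82°.
Largest gap = 291.60° ⇒ minimal covering band is its complement: 360° − 291.60° = 68.40°.
Band runs from +140.86° eastward to -150.74°, crossing the antimeridian.

68.40°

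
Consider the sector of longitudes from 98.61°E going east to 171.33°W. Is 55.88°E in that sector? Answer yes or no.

No

Band width going east from +98.61° to -171.33°: ((-171.33 − 98.61) mod 360) = 90.06°.
Offset of +55.88° east of the west edge: ((55.88 − 98.61) mod 360) = 317.27°.
317.27° > 90.06° ⇒ outside.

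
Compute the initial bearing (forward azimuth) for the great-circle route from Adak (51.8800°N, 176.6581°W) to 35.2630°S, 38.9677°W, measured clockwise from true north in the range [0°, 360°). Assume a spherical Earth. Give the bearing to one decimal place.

77.8°

Δλ = -38.9677 − -176.6581 = 137.6904°.
θ = atan2( sin Δλ · cos φ₂ , cos φ₁ · sin φ₂ − sin φ₁ · cos φ₂ · cos Δλ )
  = atan2(0.54962, 0.11865) = 77.818° → normalised to [0°, 360°): 77.818°.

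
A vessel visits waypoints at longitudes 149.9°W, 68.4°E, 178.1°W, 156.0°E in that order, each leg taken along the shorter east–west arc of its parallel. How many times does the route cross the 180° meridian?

Leg 1: -149.9° → +68.4°, shortest Δλ = -141.7° (west) — crosses 180°.
Leg 2: +68.4° → -178.1°, shortest Δλ = 113.5° (east) — crosses 180°.
Leg 3: -178.1° → +156.0°, shortest Δλ = -25.9° (west) — crosses 180°.
Total crossings: 3.

3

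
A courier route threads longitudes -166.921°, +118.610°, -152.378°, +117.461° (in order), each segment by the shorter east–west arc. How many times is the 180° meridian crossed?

3

Leg 1: -166.921° → +118.610°, shortest Δλ = -74.469° (west) — crosses 180°.
Leg 2: +118.610° → -152.378°, shortest Δλ = 89.012° (east) — crosses 180°.
Leg 3: -152.378° → +117.461°, shortest Δλ = -90.161° (west) — crosses 180°.
Total crossings: 3.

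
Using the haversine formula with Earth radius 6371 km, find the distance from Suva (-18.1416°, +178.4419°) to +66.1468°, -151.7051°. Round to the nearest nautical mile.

5237 nmi

Δλ = -151.7051 − 178.4419 = -330.1470°; wrapped into (−180°, 180°]: 29.8530°.
Δφ = 66.1468 − -18.1416 = 84.2884°.
a = sin²(Δφ/2) + cos φ₁ · cos φ₂ · sin²(Δλ/2) = 0.475736.
c = 2·atan2(√a, √(1−a)) = 1.52225 rad → d = 6371·c ≈ 9698.25 km ≈ 5236.64 nmi.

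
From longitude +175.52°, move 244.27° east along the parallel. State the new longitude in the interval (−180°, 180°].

Start at +175.52°; shift +244.27° → +419.79°.
+419.79° lies outside (−180°, 180°]; subtract 360° → +59.79°.

+59.79°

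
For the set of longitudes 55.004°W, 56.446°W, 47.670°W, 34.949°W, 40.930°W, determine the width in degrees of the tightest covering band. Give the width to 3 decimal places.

Sort the longitudes: -56.446°, -55.004°, -47.670°, -40.930°, -34.949°.
Eastward gaps between consecutive values (wrapping around): 1.442°, 7.334°, 6.740°, 5.981°, 338.503°.
Largest gap = 338.503° ⇒ minimal covering band is its complement: 360° − 338.503° = 21.497°.
Band runs from -56.446° eastward to -34.949°.

21.497°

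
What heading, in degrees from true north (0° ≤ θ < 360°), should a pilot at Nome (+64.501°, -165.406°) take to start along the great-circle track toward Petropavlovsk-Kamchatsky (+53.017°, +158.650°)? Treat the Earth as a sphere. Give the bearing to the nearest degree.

255°

Δλ = 158.650 − -165.406 = 324.056°; wrapped into (−180°, 180°]: -35.944°.
θ = atan2( sin Δλ · cos φ₂ , cos φ₁ · sin φ₂ − sin φ₁ · cos φ₂ · cos Δλ )
  = atan2(-0.35312, -0.09571) = -105.164° → normalised to [0°, 360°): 254.836°.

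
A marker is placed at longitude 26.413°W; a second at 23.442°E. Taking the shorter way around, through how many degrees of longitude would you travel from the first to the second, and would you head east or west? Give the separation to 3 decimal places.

Raw difference: 23.442 − -26.413 = 49.855°.
Normalise into (−180°, 180°]: 49.855° stays 49.855°.
Positive ⇒ the second point lies to the east; separation 49.855°.

49.855° east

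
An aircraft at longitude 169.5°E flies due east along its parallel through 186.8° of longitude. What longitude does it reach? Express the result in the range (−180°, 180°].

Start at +169.5°; shift +186.8° → +356.3°.
+356.3° lies outside (−180°, 180°]; subtract 360° → -3.7°.

3.7°W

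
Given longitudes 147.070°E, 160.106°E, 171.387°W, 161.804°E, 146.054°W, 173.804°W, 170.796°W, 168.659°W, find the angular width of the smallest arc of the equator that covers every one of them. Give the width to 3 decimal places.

66.876°

Sort the longitudes: -173.804°, -171.387°, -170.796°, -168.659°, -146.054°, +147.070°, +160.106°, +161.804°.
Eastward gaps between consecutive values (wrapping around): 2.417°, 0.591°, 2.137°, 22.605°, 293.124°, 13.036°, 1.698°, 24.392°.
Largest gap = 293.124° ⇒ minimal covering band is its complement: 360° − 293.124° = 66.876°.
Band runs from +147.070° eastward to -146.054°, crossing the antimeridian.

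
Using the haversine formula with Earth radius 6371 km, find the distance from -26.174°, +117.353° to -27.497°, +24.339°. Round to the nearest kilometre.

Δλ = 24.339 − 117.353 = -93.014°.
Δφ = -27.497 − -26.174 = -1.323°.
a = sin²(Δφ/2) + cos φ₁ · cos φ₂ · sin²(Δλ/2) = 0.419101.
c = 2·atan2(√a, √(1−a)) = 1.40828 rad → d = 6371·c ≈ 8972.17 km.

8972 km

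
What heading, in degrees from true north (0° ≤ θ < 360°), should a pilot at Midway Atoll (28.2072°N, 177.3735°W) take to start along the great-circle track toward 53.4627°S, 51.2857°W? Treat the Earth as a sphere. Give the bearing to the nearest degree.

138°

Δλ = -51.2857 − -177.3735 = 126.0878°.
θ = atan2( sin Δλ · cos φ₂ , cos φ₁ · sin φ₂ − sin φ₁ · cos φ₂ · cos Δλ )
  = atan2(0.48111, -0.54230) = 138.422° → normalised to [0°, 360°): 138.422°.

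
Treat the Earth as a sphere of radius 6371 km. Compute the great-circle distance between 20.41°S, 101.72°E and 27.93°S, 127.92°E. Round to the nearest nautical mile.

Δλ = 127.92 − 101.72 = 26.20°.
Δφ = -27.93 − -20.41 = -7.52°.
a = sin²(Δφ/2) + cos φ₁ · cos φ₂ · sin²(Δλ/2) = 0.046838.
c = 2·atan2(√a, √(1−a)) = 0.43629 rad → d = 6371·c ≈ 2779.63 km ≈ 1500.88 nmi.

1501 nmi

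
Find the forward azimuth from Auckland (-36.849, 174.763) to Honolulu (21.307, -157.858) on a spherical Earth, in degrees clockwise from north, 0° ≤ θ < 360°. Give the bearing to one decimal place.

Δλ = -157.858 − 174.763 = -332.621°; wrapped into (−180°, 180°]: 27.379°.
θ = atan2( sin Δλ · cos φ₂ , cos φ₁ · sin φ₂ − sin φ₁ · cos φ₂ · cos Δλ )
  = atan2(0.42844, 0.78690) = 28.567° → normalised to [0°, 360°): 28.567°.

28.6°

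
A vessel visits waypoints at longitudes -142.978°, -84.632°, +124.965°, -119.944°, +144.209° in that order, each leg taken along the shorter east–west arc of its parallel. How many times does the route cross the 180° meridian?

Leg 1: -142.978° → -84.632°, shortest Δλ = 58.346° (east) — does not cross 180°.
Leg 2: -84.632° → +124.965°, shortest Δλ = -150.403° (west) — crosses 180°.
Leg 3: +124.965° → -119.944°, shortest Δλ = 115.091° (east) — crosses 180°.
Leg 4: -119.944° → +144.209°, shortest Δλ = -95.847° (west) — crosses 180°.
Total crossings: 3.

3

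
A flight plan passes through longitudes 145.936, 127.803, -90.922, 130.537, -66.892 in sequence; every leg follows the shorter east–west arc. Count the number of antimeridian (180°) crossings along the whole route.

3

Leg 1: +145.936° → +127.803°, shortest Δλ = -18.133° (west) — does not cross 180°.
Leg 2: +127.803° → -90.922°, shortest Δλ = 141.275° (east) — crosses 180°.
Leg 3: -90.922° → +130.537°, shortest Δλ = -138.541° (west) — crosses 180°.
Leg 4: +130.537° → -66.892°, shortest Δλ = 162.571° (east) — crosses 180°.
Total crossings: 3.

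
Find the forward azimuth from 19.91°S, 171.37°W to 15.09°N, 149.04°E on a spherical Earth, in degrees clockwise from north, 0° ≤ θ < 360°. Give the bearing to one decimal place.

309.0°

Δλ = 149.04 − -171.37 = 320.41°; wrapped into (−180°, 180°]: -39.59°.
θ = atan2( sin Δλ · cos φ₂ , cos φ₁ · sin φ₂ − sin φ₁ · cos φ₂ · cos Δλ )
  = atan2(-0.61531, 0.49816) = -51.006° → normalised to [0°, 360°): 308.994°.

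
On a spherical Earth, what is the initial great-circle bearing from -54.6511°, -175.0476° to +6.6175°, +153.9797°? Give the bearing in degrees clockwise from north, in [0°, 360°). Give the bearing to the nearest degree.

326°

Δλ = 153.9797 − -175.0476 = 329.0273°; wrapped into (−180°, 180°]: -30.9727°.
θ = atan2( sin Δλ · cos φ₂ , cos φ₁ · sin φ₂ − sin φ₁ · cos φ₂ · cos Δλ )
  = atan2(-0.51120, 0.76136) = -33.879° → normalised to [0°, 360°): 326.121°.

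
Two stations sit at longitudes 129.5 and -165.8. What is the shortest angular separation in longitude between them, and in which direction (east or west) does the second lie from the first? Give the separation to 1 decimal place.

Raw difference: -165.8 − 129.5 = -295.3°.
Normalise into (−180°, 180°]: -295.3° + 360° = 64.7°.
Positive ⇒ the second point lies to the east; separation 64.7°.

64.7° east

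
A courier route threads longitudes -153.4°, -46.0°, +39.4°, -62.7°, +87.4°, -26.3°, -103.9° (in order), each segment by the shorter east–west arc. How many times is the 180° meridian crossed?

Leg 1: -153.4° → -46.0°, shortest Δλ = 107.4° (east) — does not cross 180°.
Leg 2: -46.0° → +39.4°, shortest Δλ = 85.4° (east) — does not cross 180°.
Leg 3: +39.4° → -62.7°, shortest Δλ = -102.1° (west) — does not cross 180°.
Leg 4: -62.7° → +87.4°, shortest Δλ = 150.1° (east) — does not cross 180°.
Leg 5: +87.4° → -26.3°, shortest Δλ = -113.7° (west) — does not cross 180°.
Leg 6: -26.3° → -103.9°, shortest Δλ = -77.6° (west) — does not cross 180°.
Total crossings: 0.

0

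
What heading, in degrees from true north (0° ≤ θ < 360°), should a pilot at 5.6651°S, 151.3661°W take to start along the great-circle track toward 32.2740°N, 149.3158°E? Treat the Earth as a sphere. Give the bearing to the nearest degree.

Δλ = 149.3158 − -151.3661 = 300.6819°; wrapped into (−180°, 180°]: -59.3181°.
θ = atan2( sin Δλ · cos φ₂ , cos φ₁ · sin φ₂ − sin φ₁ · cos φ₂ · cos Δλ )
  = atan2(-0.72715, 0.57395) = -51.715° → normalised to [0°, 360°): 308.285°.

308°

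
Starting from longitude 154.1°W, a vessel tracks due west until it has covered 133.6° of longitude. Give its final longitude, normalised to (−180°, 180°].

Start at -154.1°; shift −133.6° → -287.7°.
-287.7° lies outside (−180°, 180°]; add 360° → +72.3°.

72.3°E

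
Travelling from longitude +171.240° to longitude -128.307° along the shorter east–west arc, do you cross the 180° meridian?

Naïve |-128.307 − 171.240| = 299.547° > 180°, so the shorter arc goes the other way round — across 180°.
Signed shortest Δλ = ((-128.307 − 171.240 + 180) mod 360) − 180 = 60.453°.
Going east by 60.453° from +171.240° passes through 180° before reaching -128.307°.

Yes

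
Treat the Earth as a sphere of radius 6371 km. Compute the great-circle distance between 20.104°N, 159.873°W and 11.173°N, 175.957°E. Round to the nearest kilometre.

2768 km

Δλ = 175.957 − -159.873 = 335.830°; wrapped into (−180°, 180°]: -24.170°.
Δφ = 11.173 − 20.104 = -8.931°.
a = sin²(Δφ/2) + cos φ₁ · cos φ₂ · sin²(Δλ/2) = 0.046444.
c = 2·atan2(√a, √(1−a)) = 0.43442 rad → d = 6371·c ≈ 2767.72 km.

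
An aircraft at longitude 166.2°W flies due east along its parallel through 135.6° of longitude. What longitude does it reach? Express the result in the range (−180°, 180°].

Start at -166.2°; shift +135.6° → -30.6°.
-30.6° already lies in (−180°, 180°].

30.6°W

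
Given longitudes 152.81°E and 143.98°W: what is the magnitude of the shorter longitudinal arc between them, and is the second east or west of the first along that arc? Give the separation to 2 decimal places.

63.21° east

Raw difference: -143.98 − 152.81 = -296.79°.
Normalise into (−180°, 180°]: -296.79° + 360° = 63.21°.
Positive ⇒ the second point lies to the east; separation 63.21°.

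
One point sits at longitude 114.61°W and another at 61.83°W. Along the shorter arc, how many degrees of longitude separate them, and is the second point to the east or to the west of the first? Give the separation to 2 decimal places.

Raw difference: -61.83 − -114.61 = 52.78°.
Normalise into (−180°, 180°]: 52.78° stays 52.78°.
Positive ⇒ the second point lies to the east; separation 52.78°.

52.78° east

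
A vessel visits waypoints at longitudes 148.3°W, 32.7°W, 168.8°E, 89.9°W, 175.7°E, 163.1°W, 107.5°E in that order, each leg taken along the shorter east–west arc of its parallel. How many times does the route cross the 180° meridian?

5

Leg 1: -148.3° → -32.7°, shortest Δλ = 115.6° (east) — does not cross 180°.
Leg 2: -32.7° → +168.8°, shortest Δλ = -158.5° (west) — crosses 180°.
Leg 3: +168.8° → -89.9°, shortest Δλ = 101.3° (east) — crosses 180°.
Leg 4: -89.9° → +175.7°, shortest Δλ = -94.4° (west) — crosses 180°.
Leg 5: +175.7° → -163.1°, shortest Δλ = 21.2° (east) — crosses 180°.
Leg 6: -163.1° → +107.5°, shortest Δλ = -89.4° (west) — crosses 180°.
Total crossings: 5.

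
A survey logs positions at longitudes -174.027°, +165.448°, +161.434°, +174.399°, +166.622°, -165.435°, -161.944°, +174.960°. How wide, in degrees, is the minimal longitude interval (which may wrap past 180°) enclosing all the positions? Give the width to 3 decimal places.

Sort the longitudes: -174.027°, -165.435°, -161.944°, +161.434°, +165.448°, +166.622°, +174.399°, +174.960°.
Eastward gaps between consecutive values (wrapping around): 8.592°, 3.491°, 323.378°, 4.014°, 1.174°, 7.777°, 0.561°, 11.013°.
Largest gap = 323.378° ⇒ minimal covering band is its complement: 360° − 323.378° = 36.622°.
Band runs from +161.434° eastward to -161.944°, crossing the antimeridian.

36.622°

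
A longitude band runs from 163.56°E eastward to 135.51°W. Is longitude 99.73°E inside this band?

Band width going east from +163.56° to -135.51°: ((-135.51 − 163.56) mod 360) = 60.93°.
Offset of +99.73° east of the west edge: ((99.73 − 163.56) mod 360) = 296.17°.
296.17° > 60.93° ⇒ outside.

No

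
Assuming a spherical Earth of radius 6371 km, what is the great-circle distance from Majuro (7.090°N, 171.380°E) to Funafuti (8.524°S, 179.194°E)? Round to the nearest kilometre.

Δλ = 179.194 − 171.380 = 7.814°.
Δφ = -8.524 − 7.090 = -15.614°.
a = sin²(Δφ/2) + cos φ₁ · cos φ₂ · sin²(Δλ/2) = 0.023008.
c = 2·atan2(√a, √(1−a)) = 0.30454 rad → d = 6371·c ≈ 1940.24 km.

1940 km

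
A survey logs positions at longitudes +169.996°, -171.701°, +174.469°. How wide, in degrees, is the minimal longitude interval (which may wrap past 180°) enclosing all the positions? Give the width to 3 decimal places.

Sort the longitudes: -171.701°, +169.996°, +174.469°.
Eastward gaps between consecutive values (wrapping around): 341.697°, 4.473°, 13.830°.
Largest gap = 341.697° ⇒ minimal covering band is its complement: 360° − 341.697° = 18.303°.
Band runs from +169.996° eastward to -171.701°, crossing the antimeridian.

18.303°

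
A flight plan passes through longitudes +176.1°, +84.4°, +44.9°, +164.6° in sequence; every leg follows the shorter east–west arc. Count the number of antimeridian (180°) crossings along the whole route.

Leg 1: +176.1° → +84.4°, shortest Δλ = -91.7° (west) — does not cross 180°.
Leg 2: +84.4° → +44.9°, shortest Δλ = -39.5° (west) — does not cross 180°.
Leg 3: +44.9° → +164.6°, shortest Δλ = 119.7° (east) — does not cross 180°.
Total crossings: 0.

0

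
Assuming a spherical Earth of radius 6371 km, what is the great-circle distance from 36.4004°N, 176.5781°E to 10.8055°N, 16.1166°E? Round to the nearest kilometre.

Δλ = 16.1166 − 176.5781 = -160.4615°.
Δφ = 10.8055 − 36.4004 = -25.5949°.
a = sin²(Δφ/2) + cos φ₁ · cos φ₂ · sin²(Δλ/2) = 0.816920.
c = 2·atan2(√a, √(1−a)) = 2.25730 rad → d = 6371·c ≈ 14381.28 km.

14381 km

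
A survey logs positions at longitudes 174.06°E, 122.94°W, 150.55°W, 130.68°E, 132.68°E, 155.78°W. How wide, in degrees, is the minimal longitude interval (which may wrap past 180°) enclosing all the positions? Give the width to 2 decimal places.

Sort the longitudes: -155.78°, -150.55°, -122.94°, +130.68°, +132.68°, +174.06°.
Eastward gaps between consecutive values (wrapping around): 5.23°, 27.61°, 253.62°, 2.00°, 41.38°, 30.16°.
Largest gap = 253.62° ⇒ minimal covering band is its complement: 360° − 253.62° = 106.38°.
Band runs from +130.68° eastward to -122.94°, crossing the antimeridian.

106.38°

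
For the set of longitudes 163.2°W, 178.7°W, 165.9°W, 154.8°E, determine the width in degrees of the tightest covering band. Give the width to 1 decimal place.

42.0°

Sort the longitudes: -178.7°, -165.9°, -163.2°, +154.8°.
Eastward gaps between consecutive values (wrapping around): 12.8°, 2.7°, 318.0°, 26.5°.
Largest gap = 318.0° ⇒ minimal covering band is its complement: 360° − 318.0° = 42.0°.
Band runs from +154.8° eastward to -163.2°, crossing the antimeridian.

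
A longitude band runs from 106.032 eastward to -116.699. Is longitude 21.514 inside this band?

Band width going east from +106.032° to -116.699°: ((-116.699 − 106.032) mod 360) = 137.269°.
Offset of +21.514° east of the west edge: ((21.514 − 106.032) mod 360) = 275.482°.
275.482° > 137.269° ⇒ outside.

No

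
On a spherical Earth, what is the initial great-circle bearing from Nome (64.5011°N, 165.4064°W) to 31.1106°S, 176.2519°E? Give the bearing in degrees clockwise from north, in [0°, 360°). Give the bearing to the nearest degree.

196°

Δλ = 176.2519 − -165.4064 = 341.6583°; wrapped into (−180°, 180°]: -18.3417°.
θ = atan2( sin Δλ · cos φ₂ , cos φ₁ · sin φ₂ − sin φ₁ · cos φ₂ · cos Δλ )
  = atan2(-0.26942, -0.95595) = -164.260° → normalised to [0°, 360°): 195.740°.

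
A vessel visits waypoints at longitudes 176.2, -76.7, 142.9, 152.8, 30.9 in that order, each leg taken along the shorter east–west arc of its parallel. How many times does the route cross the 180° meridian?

2

Leg 1: +176.2° → -76.7°, shortest Δλ = 107.1° (east) — crosses 180°.
Leg 2: -76.7° → +142.9°, shortest Δλ = -140.4° (west) — crosses 180°.
Leg 3: +142.9° → +152.8°, shortest Δλ = 9.9° (east) — does not cross 180°.
Leg 4: +152.8° → +30.9°, shortest Δλ = -121.9° (west) — does not cross 180°.
Total crossings: 2.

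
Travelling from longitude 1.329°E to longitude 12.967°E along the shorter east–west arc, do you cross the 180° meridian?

Signed shortest Δλ = ((12.967 − 1.329 + 180) mod 360) − 180 = 11.638°.
Going east by 11.638° from +1.329° reaches +12.967° without touching 180°.

No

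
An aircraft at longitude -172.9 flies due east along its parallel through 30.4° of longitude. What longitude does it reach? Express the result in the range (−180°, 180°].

-142.5°

Start at -172.9°; shift +30.4° → -142.5°.
-142.5° already lies in (−180°, 180°].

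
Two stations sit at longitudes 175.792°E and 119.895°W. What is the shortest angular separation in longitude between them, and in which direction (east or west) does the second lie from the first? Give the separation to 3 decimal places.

64.313° east

Raw difference: -119.895 − 175.792 = -295.687°.
Normalise into (−180°, 180°]: -295.687° + 360° = 64.313°.
Positive ⇒ the second point lies to the east; separation 64.313°.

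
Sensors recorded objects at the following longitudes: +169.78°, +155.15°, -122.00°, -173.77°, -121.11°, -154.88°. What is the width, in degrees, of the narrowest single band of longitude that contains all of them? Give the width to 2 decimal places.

Sort the longitudes: -173.77°, -154.88°, -122.00°, -121.11°, +155.15°, +169.78°.
Eastward gaps between consecutive values (wrapping around): 18.89°, 32.88°, 0.89°, 276.26°, 14.63°, 16.45°.
Largest gap = 276.26° ⇒ minimal covering band is its complement: 360° − 276.26° = 83.74°.
Band runs from +155.15° eastward to -121.11°, crossing the antimeridian.

83.74°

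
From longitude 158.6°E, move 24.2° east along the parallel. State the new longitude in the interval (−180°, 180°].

177.2°W

Start at +158.6°; shift +24.2° → +182.8°.
+182.8° lies outside (−180°, 180°]; subtract 360° → -177.2°.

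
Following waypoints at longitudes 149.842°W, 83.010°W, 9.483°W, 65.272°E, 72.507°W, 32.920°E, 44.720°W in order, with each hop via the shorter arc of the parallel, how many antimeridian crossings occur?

0

Leg 1: -149.842° → -83.010°, shortest Δλ = 66.832° (east) — does not cross 180°.
Leg 2: -83.010° → -9.483°, shortest Δλ = 73.527° (east) — does not cross 180°.
Leg 3: -9.483° → +65.272°, shortest Δλ = 74.755° (east) — does not cross 180°.
Leg 4: +65.272° → -72.507°, shortest Δλ = -137.779° (west) — does not cross 180°.
Leg 5: -72.507° → +32.920°, shortest Δλ = 105.427° (east) — does not cross 180°.
Leg 6: +32.920° → -44.720°, shortest Δλ = -77.64° (west) — does not cross 180°.
Total crossings: 0.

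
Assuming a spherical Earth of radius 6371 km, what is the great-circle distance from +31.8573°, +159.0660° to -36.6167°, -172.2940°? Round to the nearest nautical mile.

4415 nmi

Δλ = -172.2940 − 159.0660 = -331.3600°; wrapped into (−180°, 180°]: 28.6400°.
Δφ = -36.6167 − 31.8573 = -68.4740°.
a = sin²(Δφ/2) + cos φ₁ · cos φ₂ · sin²(Δλ/2) = 0.358244.
c = 2·atan2(√a, √(1−a)) = 1.28334 rad → d = 6371·c ≈ 8176.17 km ≈ 4414.78 nmi.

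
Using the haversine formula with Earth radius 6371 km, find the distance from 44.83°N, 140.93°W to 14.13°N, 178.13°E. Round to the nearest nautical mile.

Δλ = 178.13 − -140.93 = 319.06°; wrapped into (−180°, 180°]: -40.94°.
Δφ = 14.13 − 44.83 = -30.70°.
a = sin²(Δφ/2) + cos φ₁ · cos φ₂ · sin²(Δλ/2) = 0.154186.
c = 2·atan2(√a, √(1−a)) = 0.80706 rad → d = 6371·c ≈ 5141.76 km ≈ 2776.33 nmi.

2776 nmi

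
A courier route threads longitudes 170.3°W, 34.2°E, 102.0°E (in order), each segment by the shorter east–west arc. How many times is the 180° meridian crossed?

Leg 1: -170.3° → +34.2°, shortest Δλ = -155.5° (west) — crosses 180°.
Leg 2: +34.2° → +102.0°, shortest Δλ = 67.8° (east) — does not cross 180°.
Total crossings: 1.

1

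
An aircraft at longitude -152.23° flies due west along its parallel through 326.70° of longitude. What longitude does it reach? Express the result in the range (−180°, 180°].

Start at -152.23°; shift −326.70° → -478.93°.
-478.93° lies outside (−180°, 180°]; add 360° → -118.93°.

-118.93°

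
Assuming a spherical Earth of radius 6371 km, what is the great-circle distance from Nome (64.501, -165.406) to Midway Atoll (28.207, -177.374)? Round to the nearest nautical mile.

Δλ = -177.374 − -165.406 = -11.968°.
Δφ = 28.207 − 64.501 = -36.294°.
a = sin²(Δφ/2) + cos φ₁ · cos φ₂ · sin²(Δλ/2) = 0.101128.
c = 2·atan2(√a, √(1−a)) = 0.64725 rad → d = 6371·c ≈ 4123.64 km ≈ 2226.59 nmi.

2227 nmi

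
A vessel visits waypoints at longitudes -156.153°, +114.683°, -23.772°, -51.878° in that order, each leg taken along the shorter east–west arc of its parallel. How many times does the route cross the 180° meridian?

1

Leg 1: -156.153° → +114.683°, shortest Δλ = -89.164° (west) — crosses 180°.
Leg 2: +114.683° → -23.772°, shortest Δλ = -138.455° (west) — does not cross 180°.
Leg 3: -23.772° → -51.878°, shortest Δλ = -28.106° (west) — does not cross 180°.
Total crossings: 1.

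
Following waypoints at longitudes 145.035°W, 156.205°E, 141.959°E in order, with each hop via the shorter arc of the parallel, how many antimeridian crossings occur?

Leg 1: -145.035° → +156.205°, shortest Δλ = -58.76° (west) — crosses 180°.
Leg 2: +156.205° → +141.959°, shortest Δλ = -14.246° (west) — does not cross 180°.
Total crossings: 1.

1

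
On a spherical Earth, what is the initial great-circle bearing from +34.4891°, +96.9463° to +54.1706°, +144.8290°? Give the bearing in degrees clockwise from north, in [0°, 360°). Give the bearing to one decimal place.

Δλ = 144.8290 − 96.9463 = 47.8827°.
θ = atan2( sin Δλ · cos φ₂ , cos φ₁ · sin φ₂ − sin φ₁ · cos φ₂ · cos Δλ )
  = atan2(0.43421, 0.44596) = 44.235° → normalised to [0°, 360°): 44.235°.

44.2°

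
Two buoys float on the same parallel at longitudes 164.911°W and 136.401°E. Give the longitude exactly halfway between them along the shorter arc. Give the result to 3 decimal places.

165.745°E

Signed shortest Δλ from -164.911° to +136.401° is -58.688°.
Midpoint longitude = -164.911° + (-58.688°)/2 = -164.911° − 29.344° = -194.255°.
Normalise into (−180°, 180°]: +165.745°.
(The naïve average (-164.911 + +136.401)/2 = -14.255° is on the wrong side of the globe.)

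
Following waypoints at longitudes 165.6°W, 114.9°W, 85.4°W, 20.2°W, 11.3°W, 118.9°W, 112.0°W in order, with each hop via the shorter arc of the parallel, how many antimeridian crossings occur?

0

Leg 1: -165.6° → -114.9°, shortest Δλ = 50.7° (east) — does not cross 180°.
Leg 2: -114.9° → -85.4°, shortest Δλ = 29.5° (east) — does not cross 180°.
Leg 3: -85.4° → -20.2°, shortest Δλ = 65.2° (east) — does not cross 180°.
Leg 4: -20.2° → -11.3°, shortest Δλ = 8.9° (east) — does not cross 180°.
Leg 5: -11.3° → -118.9°, shortest Δλ = -107.6° (west) — does not cross 180°.
Leg 6: -118.9° → -112.0°, shortest Δλ = 6.9° (east) — does not cross 180°.
Total crossings: 0.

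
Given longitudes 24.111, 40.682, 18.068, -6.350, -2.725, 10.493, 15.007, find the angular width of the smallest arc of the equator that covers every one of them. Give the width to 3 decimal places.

47.032°

Sort the longitudes: -6.350°, -2.725°, +10.493°, +15.007°, +18.068°, +24.111°, +40.682°.
Eastward gaps between consecutive values (wrapping around): 3.625°, 13.218°, 4.514°, 3.061°, 6.043°, 16.571°, 312.968°.
Largest gap = 312.968° ⇒ minimal covering band is its complement: 360° − 312.968° = 47.032°.
Band runs from -6.350° eastward to +40.682°.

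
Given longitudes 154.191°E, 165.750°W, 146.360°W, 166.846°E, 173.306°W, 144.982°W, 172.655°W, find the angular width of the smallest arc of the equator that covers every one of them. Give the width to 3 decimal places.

60.827°

Sort the longitudes: -173.306°, -172.655°, -165.750°, -146.360°, -144.982°, +154.191°, +166.846°.
Eastward gaps between consecutive values (wrapping around): 0.651°, 6.905°, 19.390°, 1.378°, 299.173°, 12.655°, 19.848°.
Largest gap = 299.173° ⇒ minimal covering band is its complement: 360° − 299.173° = 60.827°.
Band runs from +154.191° eastward to -144.982°, crossing the antimeridian.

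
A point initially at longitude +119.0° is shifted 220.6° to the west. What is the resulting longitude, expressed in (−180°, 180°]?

Start at +119.0°; shift −220.6° → -101.6°.
-101.6° already lies in (−180°, 180°].

-101.6°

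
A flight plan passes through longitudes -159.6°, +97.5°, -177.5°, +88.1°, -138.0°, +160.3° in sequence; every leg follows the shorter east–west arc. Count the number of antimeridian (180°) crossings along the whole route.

Leg 1: -159.6° → +97.5°, shortest Δλ = -102.9° (west) — crosses 180°.
Leg 2: +97.5° → -177.5°, shortest Δλ = 85.0° (east) — crosses 180°.
Leg 3: -177.5° → +88.1°, shortest Δλ = -94.4° (west) — crosses 180°.
Leg 4: +88.1° → -138.0°, shortest Δλ = 133.9° (east) — crosses 180°.
Leg 5: -138.0° → +160.3°, shortest Δλ = -61.7° (west) — crosses 180°.
Total crossings: 5.

5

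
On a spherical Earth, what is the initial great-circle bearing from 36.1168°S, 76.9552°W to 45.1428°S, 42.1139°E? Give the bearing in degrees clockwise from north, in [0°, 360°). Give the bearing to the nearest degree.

141°

Δλ = 42.1139 − -76.9552 = 119.0691°.
θ = atan2( sin Δλ · cos φ₂ , cos φ₁ · sin φ₂ − sin φ₁ · cos φ₂ · cos Δλ )
  = atan2(0.61649, -0.77463) = 141.485° → normalised to [0°, 360°): 141.485°.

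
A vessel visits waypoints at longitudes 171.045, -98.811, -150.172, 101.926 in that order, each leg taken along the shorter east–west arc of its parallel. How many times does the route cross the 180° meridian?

2

Leg 1: +171.045° → -98.811°, shortest Δλ = 90.144° (east) — crosses 180°.
Leg 2: -98.811° → -150.172°, shortest Δλ = -51.361° (west) — does not cross 180°.
Leg 3: -150.172° → +101.926°, shortest Δλ = -107.902° (west) — crosses 180°.
Total crossings: 2.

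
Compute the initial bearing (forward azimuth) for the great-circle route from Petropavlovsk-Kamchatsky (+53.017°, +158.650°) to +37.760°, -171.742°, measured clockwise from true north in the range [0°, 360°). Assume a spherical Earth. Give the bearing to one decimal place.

114.8°

Δλ = -171.742 − 158.650 = -330.392°; wrapped into (−180°, 180°]: 29.608°.
θ = atan2( sin Δλ · cos φ₂ , cos φ₁ · sin φ₂ − sin φ₁ · cos φ₂ · cos Δλ )
  = atan2(0.39060, -0.18069) = 114.825° → normalised to [0°, 360°): 114.825°.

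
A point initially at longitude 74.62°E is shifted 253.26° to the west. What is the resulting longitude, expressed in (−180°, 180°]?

Start at +74.62°; shift −253.26° → -178.64°.
-178.64° already lies in (−180°, 180°].

178.64°W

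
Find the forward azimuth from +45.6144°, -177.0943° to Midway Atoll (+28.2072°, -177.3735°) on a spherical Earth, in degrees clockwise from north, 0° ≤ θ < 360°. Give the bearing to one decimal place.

180.8°

Δλ = -177.3735 − -177.0943 = -0.2792°.
θ = atan2( sin Δλ · cos φ₂ , cos φ₁ · sin φ₂ − sin φ₁ · cos φ₂ · cos Δλ )
  = atan2(-0.00429, -0.29915) = -179.178° → normalised to [0°, 360°): 180.822°.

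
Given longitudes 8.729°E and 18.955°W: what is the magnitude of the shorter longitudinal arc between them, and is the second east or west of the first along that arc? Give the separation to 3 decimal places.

27.684° west

Raw difference: -18.955 − 8.729 = -27.684°.
Normalise into (−180°, 180°]: -27.684° stays -27.684°.
Negative ⇒ the second point lies to the west; separation 27.684°.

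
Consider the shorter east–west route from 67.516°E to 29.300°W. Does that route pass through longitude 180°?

No

Signed shortest Δλ = ((-29.300 − 67.516 + 180) mod 360) − 180 = -96.816°.
Going west by 96.816° from +67.516° reaches -29.300° without touching 180°.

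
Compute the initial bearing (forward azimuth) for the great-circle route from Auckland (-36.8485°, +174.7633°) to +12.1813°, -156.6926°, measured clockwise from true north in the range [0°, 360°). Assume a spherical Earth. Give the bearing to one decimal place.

Δλ = -156.6926 − 174.7633 = -331.4559°; wrapped into (−180°, 180°]: 28.5441°.
θ = atan2( sin Δλ · cos φ₂ , cos φ₁ · sin φ₂ − sin φ₁ · cos φ₂ · cos Δλ )
  = atan2(0.46708, 0.68380) = 34.336° → normalised to [0°, 360°): 34.336°.

34.3°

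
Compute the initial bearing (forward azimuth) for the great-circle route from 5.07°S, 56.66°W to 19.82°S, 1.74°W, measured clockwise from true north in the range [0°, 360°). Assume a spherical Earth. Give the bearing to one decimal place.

110.6°

Δλ = -1.74 − -56.66 = 54.92°.
θ = atan2( sin Δλ · cos φ₂ , cos φ₁ · sin φ₂ − sin φ₁ · cos φ₂ · cos Δλ )
  = atan2(0.76987, -0.28996) = 110.638° → normalised to [0°, 360°): 110.638°.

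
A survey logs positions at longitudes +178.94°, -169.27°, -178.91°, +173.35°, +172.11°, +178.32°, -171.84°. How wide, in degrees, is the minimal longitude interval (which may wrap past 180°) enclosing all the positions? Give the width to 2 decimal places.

Sort the longitudes: -178.91°, -171.84°, -169.27°, +172.11°, +173.35°, +178.32°, +178.94°.
Eastward gaps between consecutive values (wrapping around): 7.07°, 2.57°, 341.38°, 1.24°, 4.97°, 0.62°, 2.15°.
Largest gap = 341.38° ⇒ minimal covering band is its complement: 360° − 341.38° = 18.62°.
Band runs from +172.11° eastward to -169.27°, crossing the antimeridian.

18.62°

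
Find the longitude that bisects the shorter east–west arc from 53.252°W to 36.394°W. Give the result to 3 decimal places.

44.823°W

Signed shortest Δλ from -53.252° to -36.394° is +16.858°.
Midpoint longitude = -53.252° + (+16.858°)/2 = -53.252° + 8.429° = -44.823°.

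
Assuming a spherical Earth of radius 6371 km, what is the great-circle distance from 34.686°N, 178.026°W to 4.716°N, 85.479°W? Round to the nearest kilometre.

9941 km

Δλ = -85.479 − -178.026 = 92.547°.
Δφ = 4.716 − 34.686 = -29.970°.
a = sin²(Δφ/2) + cos φ₁ · cos φ₂ · sin²(Δλ/2) = 0.494815.
c = 2·atan2(√a, √(1−a)) = 1.56043 rad → d = 6371·c ≈ 9941.47 km.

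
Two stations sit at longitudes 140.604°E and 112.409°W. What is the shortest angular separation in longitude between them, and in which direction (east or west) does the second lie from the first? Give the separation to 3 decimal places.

106.987° east

Raw difference: -112.409 − 140.604 = -253.013°.
Normalise into (−180°, 180°]: -253.013° + 360° = 106.987°.
Positive ⇒ the second point lies to the east; separation 106.987°.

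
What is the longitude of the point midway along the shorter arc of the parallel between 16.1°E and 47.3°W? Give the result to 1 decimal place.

15.6°W

Signed shortest Δλ from +16.1° to -47.3° is -63.4°.
Midpoint longitude = +16.1° + (-63.4°)/2 = +16.1° − 31.7° = -15.6°.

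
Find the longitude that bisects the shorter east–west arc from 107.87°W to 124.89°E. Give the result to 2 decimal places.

171.49°W

Signed shortest Δλ from -107.87° to +124.89° is -127.24°.
Midpoint longitude = -107.87° + (-127.24°)/2 = -107.87° − 63.62° = -171.49°.
(The naïve average (-107.87 + +124.89)/2 = 8.51° is on the wrong side of the globe.)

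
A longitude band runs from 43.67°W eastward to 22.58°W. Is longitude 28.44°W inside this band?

Yes

Band width going east from -43.67° to -22.58°: ((-22.58 − -43.67) mod 360) = 21.09°.
Offset of -28.44° east of the west edge: ((-28.44 − -43.67) mod 360) = 15.23°.
15.23° ≤ 21.09° ⇒ inside.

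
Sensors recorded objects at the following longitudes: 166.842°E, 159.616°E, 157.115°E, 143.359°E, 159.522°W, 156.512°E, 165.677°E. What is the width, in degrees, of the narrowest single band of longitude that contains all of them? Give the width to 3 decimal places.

57.119°

Sort the longitudes: -159.522°, +143.359°, +156.512°, +157.115°, +159.616°, +165.677°, +166.842°.
Eastward gaps between consecutive values (wrapping around): 302.881°, 13.153°, 0.603°, 2.501°, 6.061°, 1.165°, 33.636°.
Largest gap = 302.881° ⇒ minimal covering band is its complement: 360° − 302.881° = 57.119°.
Band runs from +143.359° eastward to -159.522°, crossing the antimeridian.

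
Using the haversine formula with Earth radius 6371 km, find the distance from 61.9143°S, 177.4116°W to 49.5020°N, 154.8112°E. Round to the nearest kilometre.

12632 km

Δλ = 154.8112 − -177.4116 = 332.2228°; wrapped into (−180°, 180°]: -27.7772°.
Δφ = 49.5020 − -61.9143 = 111.4163°.
a = sin²(Δφ/2) + cos φ₁ · cos φ₂ · sin²(Δλ/2) = 0.700187.
c = 2·atan2(√a, √(1−a)) = 1.98272 rad → d = 6371·c ≈ 12631.91 km.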